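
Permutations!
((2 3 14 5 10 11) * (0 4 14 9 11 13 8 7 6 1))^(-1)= ((0 4 14 5 10 13 8 7 6 1)(2 3 9 11))^(-1)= (0 1 6 7 8 13 10 5 14 4)(2 11 9 3)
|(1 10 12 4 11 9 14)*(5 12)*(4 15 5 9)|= |(1 10 9 14)(4 11)(5 12 15)|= 12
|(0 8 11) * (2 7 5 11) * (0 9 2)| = 10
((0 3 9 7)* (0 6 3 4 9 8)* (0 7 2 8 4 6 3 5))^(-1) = (0 5 6)(2 9 4 3 7 8) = ((0 6 5)(2 8 7 3 4 9))^(-1)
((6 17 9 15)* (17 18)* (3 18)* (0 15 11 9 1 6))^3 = ((0 15)(1 6 3 18 17)(9 11))^3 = (0 15)(1 18 6 17 3)(9 11)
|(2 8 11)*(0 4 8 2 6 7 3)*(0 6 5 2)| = 6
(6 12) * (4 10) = [0, 1, 2, 3, 10, 5, 12, 7, 8, 9, 4, 11, 6] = (4 10)(6 12)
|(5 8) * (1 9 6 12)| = |(1 9 6 12)(5 8)| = 4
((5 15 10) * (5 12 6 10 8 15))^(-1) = (6 12 10)(8 15)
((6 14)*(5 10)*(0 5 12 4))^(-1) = (0 4 12 10 5)(6 14)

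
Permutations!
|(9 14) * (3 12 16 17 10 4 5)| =14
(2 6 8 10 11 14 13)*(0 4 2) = (0 4 2 6 8 10 11 14 13) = [4, 1, 6, 3, 2, 5, 8, 7, 10, 9, 11, 14, 12, 0, 13]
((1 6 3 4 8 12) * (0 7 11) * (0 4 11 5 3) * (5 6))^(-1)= ((0 7 6)(1 5 3 11 4 8 12))^(-1)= (0 6 7)(1 12 8 4 11 3 5)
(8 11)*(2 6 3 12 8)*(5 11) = (2 6 3 12 8 5 11) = [0, 1, 6, 12, 4, 11, 3, 7, 5, 9, 10, 2, 8]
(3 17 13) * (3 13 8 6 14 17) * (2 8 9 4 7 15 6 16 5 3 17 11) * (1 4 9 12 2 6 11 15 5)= (1 4 7 5 3 17 12 2 8 16)(6 14 15 11)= [0, 4, 8, 17, 7, 3, 14, 5, 16, 9, 10, 6, 2, 13, 15, 11, 1, 12]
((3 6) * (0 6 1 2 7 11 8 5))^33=(0 11 1)(2 6 8)(3 5 7)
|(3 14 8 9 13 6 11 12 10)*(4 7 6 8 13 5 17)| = 13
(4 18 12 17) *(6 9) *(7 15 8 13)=(4 18 12 17)(6 9)(7 15 8 13)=[0, 1, 2, 3, 18, 5, 9, 15, 13, 6, 10, 11, 17, 7, 14, 8, 16, 4, 12]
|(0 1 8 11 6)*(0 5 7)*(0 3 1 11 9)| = 9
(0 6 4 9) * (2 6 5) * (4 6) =[5, 1, 4, 3, 9, 2, 6, 7, 8, 0] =(0 5 2 4 9)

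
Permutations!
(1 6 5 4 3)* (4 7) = [0, 6, 2, 1, 3, 7, 5, 4] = (1 6 5 7 4 3)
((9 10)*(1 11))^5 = (1 11)(9 10)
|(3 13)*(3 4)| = 3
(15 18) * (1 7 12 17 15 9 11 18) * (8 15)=(1 7 12 17 8 15)(9 11 18)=[0, 7, 2, 3, 4, 5, 6, 12, 15, 11, 10, 18, 17, 13, 14, 1, 16, 8, 9]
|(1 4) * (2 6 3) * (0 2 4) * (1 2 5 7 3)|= 8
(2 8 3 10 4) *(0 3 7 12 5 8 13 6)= (0 3 10 4 2 13 6)(5 8 7 12)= [3, 1, 13, 10, 2, 8, 0, 12, 7, 9, 4, 11, 5, 6]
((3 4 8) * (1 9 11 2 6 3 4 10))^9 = (1 11 6 10 9 2 3)(4 8) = ((1 9 11 2 6 3 10)(4 8))^9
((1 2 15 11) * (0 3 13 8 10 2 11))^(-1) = (0 15 2 10 8 13 3)(1 11)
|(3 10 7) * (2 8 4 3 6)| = |(2 8 4 3 10 7 6)| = 7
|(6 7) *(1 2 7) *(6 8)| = |(1 2 7 8 6)| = 5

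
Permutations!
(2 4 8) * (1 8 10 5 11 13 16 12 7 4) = (1 8 2)(4 10 5 11 13 16 12 7) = [0, 8, 1, 3, 10, 11, 6, 4, 2, 9, 5, 13, 7, 16, 14, 15, 12]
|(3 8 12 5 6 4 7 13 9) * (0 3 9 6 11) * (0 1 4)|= 11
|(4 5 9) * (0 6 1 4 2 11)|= 8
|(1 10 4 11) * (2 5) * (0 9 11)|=|(0 9 11 1 10 4)(2 5)|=6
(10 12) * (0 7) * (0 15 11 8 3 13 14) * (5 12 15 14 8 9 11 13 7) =(0 5 12 10 15 13 8 3 7 14)(9 11) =[5, 1, 2, 7, 4, 12, 6, 14, 3, 11, 15, 9, 10, 8, 0, 13]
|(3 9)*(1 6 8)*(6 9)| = 5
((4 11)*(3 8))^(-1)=(3 8)(4 11)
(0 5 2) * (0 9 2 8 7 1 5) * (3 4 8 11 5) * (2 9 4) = (1 3 2 4 8 7)(5 11) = [0, 3, 4, 2, 8, 11, 6, 1, 7, 9, 10, 5]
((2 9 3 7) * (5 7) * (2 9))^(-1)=(3 9 7 5)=((3 5 7 9))^(-1)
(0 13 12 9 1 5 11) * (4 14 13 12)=(0 12 9 1 5 11)(4 14 13)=[12, 5, 2, 3, 14, 11, 6, 7, 8, 1, 10, 0, 9, 4, 13]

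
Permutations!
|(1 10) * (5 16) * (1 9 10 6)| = 2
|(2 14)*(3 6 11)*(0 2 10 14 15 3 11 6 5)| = |(0 2 15 3 5)(10 14)| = 10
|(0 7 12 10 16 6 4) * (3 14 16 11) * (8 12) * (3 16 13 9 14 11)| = 30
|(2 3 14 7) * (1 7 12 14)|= 4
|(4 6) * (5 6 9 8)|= |(4 9 8 5 6)|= 5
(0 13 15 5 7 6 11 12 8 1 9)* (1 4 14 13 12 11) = (0 12 8 4 14 13 15 5 7 6 1 9) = [12, 9, 2, 3, 14, 7, 1, 6, 4, 0, 10, 11, 8, 15, 13, 5]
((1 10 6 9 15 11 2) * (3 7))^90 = (1 2 11 15 9 6 10)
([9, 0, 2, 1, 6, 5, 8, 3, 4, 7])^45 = (9)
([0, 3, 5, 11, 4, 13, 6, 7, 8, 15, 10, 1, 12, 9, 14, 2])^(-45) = (15)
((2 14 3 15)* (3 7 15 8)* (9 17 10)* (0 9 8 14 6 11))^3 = (0 10 14 2)(3 15 11 17)(6 9 8 7)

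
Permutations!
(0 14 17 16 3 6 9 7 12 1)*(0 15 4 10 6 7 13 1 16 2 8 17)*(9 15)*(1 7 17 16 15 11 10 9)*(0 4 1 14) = (1 14 4 9 13 7 12 15)(2 8 16 3 17)(6 11 10) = [0, 14, 8, 17, 9, 5, 11, 12, 16, 13, 6, 10, 15, 7, 4, 1, 3, 2]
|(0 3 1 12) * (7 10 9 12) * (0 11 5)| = |(0 3 1 7 10 9 12 11 5)| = 9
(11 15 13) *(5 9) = (5 9)(11 15 13) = [0, 1, 2, 3, 4, 9, 6, 7, 8, 5, 10, 15, 12, 11, 14, 13]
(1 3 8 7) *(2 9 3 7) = (1 7)(2 9 3 8) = [0, 7, 9, 8, 4, 5, 6, 1, 2, 3]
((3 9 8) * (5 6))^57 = (9)(5 6) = ((3 9 8)(5 6))^57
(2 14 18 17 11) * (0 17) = [17, 1, 14, 3, 4, 5, 6, 7, 8, 9, 10, 2, 12, 13, 18, 15, 16, 11, 0] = (0 17 11 2 14 18)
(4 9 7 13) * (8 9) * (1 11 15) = (1 11 15)(4 8 9 7 13) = [0, 11, 2, 3, 8, 5, 6, 13, 9, 7, 10, 15, 12, 4, 14, 1]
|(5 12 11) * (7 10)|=6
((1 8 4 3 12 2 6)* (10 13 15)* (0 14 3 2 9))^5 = ((0 14 3 12 9)(1 8 4 2 6)(10 13 15))^5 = (10 15 13)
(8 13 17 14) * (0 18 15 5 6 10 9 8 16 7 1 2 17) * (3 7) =(0 18 15 5 6 10 9 8 13)(1 2 17 14 16 3 7) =[18, 2, 17, 7, 4, 6, 10, 1, 13, 8, 9, 11, 12, 0, 16, 5, 3, 14, 15]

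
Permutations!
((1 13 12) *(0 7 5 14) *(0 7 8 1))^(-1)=(0 12 13 1 8)(5 7 14)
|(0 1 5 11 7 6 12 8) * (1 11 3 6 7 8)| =|(0 11 8)(1 5 3 6 12)| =15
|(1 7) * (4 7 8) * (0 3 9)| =|(0 3 9)(1 8 4 7)| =12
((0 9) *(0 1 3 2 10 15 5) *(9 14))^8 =(0 5 15 10 2 3 1 9 14)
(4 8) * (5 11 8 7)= [0, 1, 2, 3, 7, 11, 6, 5, 4, 9, 10, 8]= (4 7 5 11 8)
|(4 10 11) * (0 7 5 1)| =12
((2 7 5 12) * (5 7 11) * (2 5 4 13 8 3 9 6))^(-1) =(2 6 9 3 8 13 4 11)(5 12)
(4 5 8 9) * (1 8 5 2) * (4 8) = (1 4 2)(8 9) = [0, 4, 1, 3, 2, 5, 6, 7, 9, 8]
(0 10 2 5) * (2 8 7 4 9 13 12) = (0 10 8 7 4 9 13 12 2 5) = [10, 1, 5, 3, 9, 0, 6, 4, 7, 13, 8, 11, 2, 12]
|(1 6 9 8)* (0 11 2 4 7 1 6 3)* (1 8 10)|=|(0 11 2 4 7 8 6 9 10 1 3)|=11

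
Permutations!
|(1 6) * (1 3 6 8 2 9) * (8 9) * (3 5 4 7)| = 10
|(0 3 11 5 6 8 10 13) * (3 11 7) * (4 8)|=8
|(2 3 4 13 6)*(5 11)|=10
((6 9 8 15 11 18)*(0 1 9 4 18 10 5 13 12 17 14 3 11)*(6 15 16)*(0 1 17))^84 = (0 3 5)(1 6)(4 9)(8 18)(10 12 14)(11 13 17)(15 16)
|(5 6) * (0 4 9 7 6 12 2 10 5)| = |(0 4 9 7 6)(2 10 5 12)| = 20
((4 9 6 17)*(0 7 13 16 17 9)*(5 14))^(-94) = ((0 7 13 16 17 4)(5 14)(6 9))^(-94) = (0 13 17)(4 7 16)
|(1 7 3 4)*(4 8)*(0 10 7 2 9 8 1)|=9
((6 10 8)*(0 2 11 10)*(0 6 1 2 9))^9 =((0 9)(1 2 11 10 8))^9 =(0 9)(1 8 10 11 2)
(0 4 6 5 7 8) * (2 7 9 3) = (0 4 6 5 9 3 2 7 8) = [4, 1, 7, 2, 6, 9, 5, 8, 0, 3]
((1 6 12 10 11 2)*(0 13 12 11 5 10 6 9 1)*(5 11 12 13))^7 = (13)(0 10 2 5 11)(1 9)(6 12)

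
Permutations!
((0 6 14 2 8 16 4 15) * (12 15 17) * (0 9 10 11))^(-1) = ((0 6 14 2 8 16 4 17 12 15 9 10 11))^(-1) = (0 11 10 9 15 12 17 4 16 8 2 14 6)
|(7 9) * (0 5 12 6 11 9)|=|(0 5 12 6 11 9 7)|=7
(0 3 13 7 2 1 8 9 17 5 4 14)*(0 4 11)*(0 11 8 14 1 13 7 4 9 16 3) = (1 14 9 17 5 8 16 3 7 2 13 4) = [0, 14, 13, 7, 1, 8, 6, 2, 16, 17, 10, 11, 12, 4, 9, 15, 3, 5]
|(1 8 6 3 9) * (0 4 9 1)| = 12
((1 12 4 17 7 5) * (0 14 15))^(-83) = ((0 14 15)(1 12 4 17 7 5))^(-83) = (0 14 15)(1 12 4 17 7 5)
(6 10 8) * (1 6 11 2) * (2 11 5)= (11)(1 6 10 8 5 2)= [0, 6, 1, 3, 4, 2, 10, 7, 5, 9, 8, 11]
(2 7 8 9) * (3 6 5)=[0, 1, 7, 6, 4, 3, 5, 8, 9, 2]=(2 7 8 9)(3 6 5)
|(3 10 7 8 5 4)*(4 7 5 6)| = |(3 10 5 7 8 6 4)| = 7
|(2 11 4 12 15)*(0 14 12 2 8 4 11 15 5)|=4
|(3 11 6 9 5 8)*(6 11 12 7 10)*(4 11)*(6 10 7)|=|(3 12 6 9 5 8)(4 11)|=6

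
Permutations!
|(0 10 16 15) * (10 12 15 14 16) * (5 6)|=|(0 12 15)(5 6)(14 16)|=6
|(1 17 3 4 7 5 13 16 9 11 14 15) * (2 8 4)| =|(1 17 3 2 8 4 7 5 13 16 9 11 14 15)| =14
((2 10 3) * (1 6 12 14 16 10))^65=(1 6 12 14 16 10 3 2)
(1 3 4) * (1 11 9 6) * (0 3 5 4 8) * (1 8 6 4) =(0 3 6 8)(1 5)(4 11 9) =[3, 5, 2, 6, 11, 1, 8, 7, 0, 4, 10, 9]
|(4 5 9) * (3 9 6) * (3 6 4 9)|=|(9)(4 5)|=2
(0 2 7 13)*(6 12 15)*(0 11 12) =(0 2 7 13 11 12 15 6) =[2, 1, 7, 3, 4, 5, 0, 13, 8, 9, 10, 12, 15, 11, 14, 6]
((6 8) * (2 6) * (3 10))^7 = ((2 6 8)(3 10))^7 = (2 6 8)(3 10)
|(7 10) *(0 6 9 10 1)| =6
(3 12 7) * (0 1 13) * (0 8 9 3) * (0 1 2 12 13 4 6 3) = (0 2 12 7 1 4 6 3 13 8 9) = [2, 4, 12, 13, 6, 5, 3, 1, 9, 0, 10, 11, 7, 8]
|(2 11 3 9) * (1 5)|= |(1 5)(2 11 3 9)|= 4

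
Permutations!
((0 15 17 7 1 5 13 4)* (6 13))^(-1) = (0 4 13 6 5 1 7 17 15)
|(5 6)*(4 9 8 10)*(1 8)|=|(1 8 10 4 9)(5 6)|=10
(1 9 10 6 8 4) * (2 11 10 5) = (1 9 5 2 11 10 6 8 4) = [0, 9, 11, 3, 1, 2, 8, 7, 4, 5, 6, 10]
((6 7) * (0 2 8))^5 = (0 8 2)(6 7) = ((0 2 8)(6 7))^5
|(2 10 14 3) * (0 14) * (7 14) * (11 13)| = 6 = |(0 7 14 3 2 10)(11 13)|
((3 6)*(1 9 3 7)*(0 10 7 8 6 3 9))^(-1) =((0 10 7 1)(6 8))^(-1) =(0 1 7 10)(6 8)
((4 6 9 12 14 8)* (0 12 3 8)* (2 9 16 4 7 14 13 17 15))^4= (0 15 8 12 2 7 13 9 14 17 3)(4 6 16)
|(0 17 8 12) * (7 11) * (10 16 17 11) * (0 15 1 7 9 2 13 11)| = |(1 7 10 16 17 8 12 15)(2 13 11 9)| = 8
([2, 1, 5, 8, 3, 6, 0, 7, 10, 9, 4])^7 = [6, 1, 0, 4, 10, 2, 5, 7, 3, 9, 8]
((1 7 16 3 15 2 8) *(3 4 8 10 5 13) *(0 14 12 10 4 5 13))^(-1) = (0 5 16 7 1 8 4 2 15 3 13 10 12 14)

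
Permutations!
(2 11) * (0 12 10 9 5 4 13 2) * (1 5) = (0 12 10 9 1 5 4 13 2 11) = [12, 5, 11, 3, 13, 4, 6, 7, 8, 1, 9, 0, 10, 2]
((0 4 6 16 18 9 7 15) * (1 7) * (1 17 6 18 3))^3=(0 9 16 7 4 17 3 15 18 6 1)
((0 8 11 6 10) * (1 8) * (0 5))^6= (0 5 10 6 11 8 1)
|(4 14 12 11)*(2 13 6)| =12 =|(2 13 6)(4 14 12 11)|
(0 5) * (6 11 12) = [5, 1, 2, 3, 4, 0, 11, 7, 8, 9, 10, 12, 6] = (0 5)(6 11 12)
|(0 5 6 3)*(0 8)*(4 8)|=6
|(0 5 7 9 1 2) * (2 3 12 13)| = |(0 5 7 9 1 3 12 13 2)| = 9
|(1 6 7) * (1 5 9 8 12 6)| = |(5 9 8 12 6 7)| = 6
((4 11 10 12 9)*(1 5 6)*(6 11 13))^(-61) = (1 11 12 4 6 5 10 9 13)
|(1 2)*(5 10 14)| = |(1 2)(5 10 14)| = 6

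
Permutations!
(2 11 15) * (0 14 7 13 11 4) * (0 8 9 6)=[14, 1, 4, 3, 8, 5, 0, 13, 9, 6, 10, 15, 12, 11, 7, 2]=(0 14 7 13 11 15 2 4 8 9 6)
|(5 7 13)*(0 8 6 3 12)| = 15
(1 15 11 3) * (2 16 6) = (1 15 11 3)(2 16 6) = [0, 15, 16, 1, 4, 5, 2, 7, 8, 9, 10, 3, 12, 13, 14, 11, 6]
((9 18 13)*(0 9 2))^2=((0 9 18 13 2))^2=(0 18 2 9 13)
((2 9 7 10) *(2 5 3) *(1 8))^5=((1 8)(2 9 7 10 5 3))^5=(1 8)(2 3 5 10 7 9)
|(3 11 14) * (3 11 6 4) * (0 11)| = 3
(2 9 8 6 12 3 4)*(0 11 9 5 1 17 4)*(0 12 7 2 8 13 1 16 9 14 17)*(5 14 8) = [11, 0, 14, 12, 5, 16, 7, 2, 6, 13, 10, 8, 3, 1, 17, 15, 9, 4] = (0 11 8 6 7 2 14 17 4 5 16 9 13 1)(3 12)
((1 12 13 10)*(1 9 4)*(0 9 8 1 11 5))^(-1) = ((0 9 4 11 5)(1 12 13 10 8))^(-1) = (0 5 11 4 9)(1 8 10 13 12)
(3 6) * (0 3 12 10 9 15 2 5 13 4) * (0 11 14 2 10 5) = (0 3 6 12 5 13 4 11 14 2)(9 15 10) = [3, 1, 0, 6, 11, 13, 12, 7, 8, 15, 9, 14, 5, 4, 2, 10]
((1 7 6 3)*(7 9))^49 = ((1 9 7 6 3))^49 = (1 3 6 7 9)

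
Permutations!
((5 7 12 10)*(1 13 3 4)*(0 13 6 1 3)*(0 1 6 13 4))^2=((0 4 3)(1 13)(5 7 12 10))^2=(13)(0 3 4)(5 12)(7 10)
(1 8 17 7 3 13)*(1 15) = [0, 8, 2, 13, 4, 5, 6, 3, 17, 9, 10, 11, 12, 15, 14, 1, 16, 7] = (1 8 17 7 3 13 15)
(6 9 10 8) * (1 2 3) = [0, 2, 3, 1, 4, 5, 9, 7, 6, 10, 8] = (1 2 3)(6 9 10 8)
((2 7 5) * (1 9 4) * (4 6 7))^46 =((1 9 6 7 5 2 4))^46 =(1 5 9 2 6 4 7)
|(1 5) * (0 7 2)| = 6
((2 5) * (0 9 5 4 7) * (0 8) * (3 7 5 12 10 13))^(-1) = ((0 9 12 10 13 3 7 8)(2 4 5))^(-1) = (0 8 7 3 13 10 12 9)(2 5 4)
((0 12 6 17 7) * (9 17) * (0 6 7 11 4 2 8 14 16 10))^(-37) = ((0 12 7 6 9 17 11 4 2 8 14 16 10))^(-37) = (0 7 9 11 2 14 10 12 6 17 4 8 16)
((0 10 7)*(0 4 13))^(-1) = ((0 10 7 4 13))^(-1) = (0 13 4 7 10)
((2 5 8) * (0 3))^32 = (2 8 5)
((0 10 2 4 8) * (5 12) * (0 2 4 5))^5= (0 5 8 10 12 2 4)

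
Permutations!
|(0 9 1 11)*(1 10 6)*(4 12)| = 6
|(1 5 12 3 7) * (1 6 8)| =|(1 5 12 3 7 6 8)| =7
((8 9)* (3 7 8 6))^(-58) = (3 8 6 7 9)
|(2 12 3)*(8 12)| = |(2 8 12 3)| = 4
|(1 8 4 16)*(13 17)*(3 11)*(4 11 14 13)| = |(1 8 11 3 14 13 17 4 16)| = 9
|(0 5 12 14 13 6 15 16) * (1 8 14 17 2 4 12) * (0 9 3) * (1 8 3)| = 44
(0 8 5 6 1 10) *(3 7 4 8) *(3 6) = (0 6 1 10)(3 7 4 8 5) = [6, 10, 2, 7, 8, 3, 1, 4, 5, 9, 0]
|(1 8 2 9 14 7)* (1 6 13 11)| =9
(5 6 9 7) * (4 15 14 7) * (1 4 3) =(1 4 15 14 7 5 6 9 3) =[0, 4, 2, 1, 15, 6, 9, 5, 8, 3, 10, 11, 12, 13, 7, 14]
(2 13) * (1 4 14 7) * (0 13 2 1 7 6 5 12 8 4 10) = [13, 10, 2, 3, 14, 12, 5, 7, 4, 9, 0, 11, 8, 1, 6] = (0 13 1 10)(4 14 6 5 12 8)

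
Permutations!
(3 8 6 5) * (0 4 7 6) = (0 4 7 6 5 3 8) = [4, 1, 2, 8, 7, 3, 5, 6, 0]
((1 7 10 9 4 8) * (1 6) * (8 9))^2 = ((1 7 10 8 6)(4 9))^2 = (1 10 6 7 8)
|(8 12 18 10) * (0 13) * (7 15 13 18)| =|(0 18 10 8 12 7 15 13)| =8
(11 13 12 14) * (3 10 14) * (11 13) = (3 10 14 13 12) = [0, 1, 2, 10, 4, 5, 6, 7, 8, 9, 14, 11, 3, 12, 13]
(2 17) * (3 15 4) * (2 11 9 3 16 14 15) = [0, 1, 17, 2, 16, 5, 6, 7, 8, 3, 10, 9, 12, 13, 15, 4, 14, 11] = (2 17 11 9 3)(4 16 14 15)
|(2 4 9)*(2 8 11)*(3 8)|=6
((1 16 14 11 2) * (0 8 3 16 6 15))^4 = (0 14 6 3 2)(1 8 11 15 16)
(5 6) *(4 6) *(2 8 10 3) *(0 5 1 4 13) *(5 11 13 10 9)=(0 11 13)(1 4 6)(2 8 9 5 10 3)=[11, 4, 8, 2, 6, 10, 1, 7, 9, 5, 3, 13, 12, 0]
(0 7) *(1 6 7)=(0 1 6 7)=[1, 6, 2, 3, 4, 5, 7, 0]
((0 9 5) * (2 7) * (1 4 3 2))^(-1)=(0 5 9)(1 7 2 3 4)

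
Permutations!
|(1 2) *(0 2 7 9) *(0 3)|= |(0 2 1 7 9 3)|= 6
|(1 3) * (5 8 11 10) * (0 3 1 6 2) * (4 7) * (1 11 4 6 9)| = 12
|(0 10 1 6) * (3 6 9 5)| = |(0 10 1 9 5 3 6)| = 7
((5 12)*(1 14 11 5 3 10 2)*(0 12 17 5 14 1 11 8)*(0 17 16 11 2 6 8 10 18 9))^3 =((0 12 3 18 9)(5 16 11 14 10 6 8 17))^3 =(0 18 12 9 3)(5 14 8 16 10 17 11 6)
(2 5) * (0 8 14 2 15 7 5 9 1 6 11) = [8, 6, 9, 3, 4, 15, 11, 5, 14, 1, 10, 0, 12, 13, 2, 7] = (0 8 14 2 9 1 6 11)(5 15 7)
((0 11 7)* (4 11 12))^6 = ((0 12 4 11 7))^6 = (0 12 4 11 7)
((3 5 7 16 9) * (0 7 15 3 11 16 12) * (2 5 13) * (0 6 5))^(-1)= ((0 7 12 6 5 15 3 13 2)(9 11 16))^(-1)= (0 2 13 3 15 5 6 12 7)(9 16 11)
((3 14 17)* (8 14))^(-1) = (3 17 14 8)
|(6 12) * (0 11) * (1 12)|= 6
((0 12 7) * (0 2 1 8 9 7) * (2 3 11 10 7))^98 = ((0 12)(1 8 9 2)(3 11 10 7))^98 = (12)(1 9)(2 8)(3 10)(7 11)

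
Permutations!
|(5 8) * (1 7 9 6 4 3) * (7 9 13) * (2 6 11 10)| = 8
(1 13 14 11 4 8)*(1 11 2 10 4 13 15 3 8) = [0, 15, 10, 8, 1, 5, 6, 7, 11, 9, 4, 13, 12, 14, 2, 3] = (1 15 3 8 11 13 14 2 10 4)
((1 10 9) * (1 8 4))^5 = ((1 10 9 8 4))^5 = (10)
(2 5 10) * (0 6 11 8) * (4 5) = (0 6 11 8)(2 4 5 10) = [6, 1, 4, 3, 5, 10, 11, 7, 0, 9, 2, 8]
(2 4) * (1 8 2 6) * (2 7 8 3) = (1 3 2 4 6)(7 8) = [0, 3, 4, 2, 6, 5, 1, 8, 7]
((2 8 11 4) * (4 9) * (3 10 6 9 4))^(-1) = (2 4 11 8)(3 9 6 10)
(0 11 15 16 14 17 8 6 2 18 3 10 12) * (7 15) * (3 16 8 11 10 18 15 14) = (0 10 12)(2 15 8 6)(3 18 16)(7 14 17 11) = [10, 1, 15, 18, 4, 5, 2, 14, 6, 9, 12, 7, 0, 13, 17, 8, 3, 11, 16]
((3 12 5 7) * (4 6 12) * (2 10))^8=(3 6 5)(4 12 7)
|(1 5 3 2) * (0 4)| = |(0 4)(1 5 3 2)| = 4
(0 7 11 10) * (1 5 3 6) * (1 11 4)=(0 7 4 1 5 3 6 11 10)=[7, 5, 2, 6, 1, 3, 11, 4, 8, 9, 0, 10]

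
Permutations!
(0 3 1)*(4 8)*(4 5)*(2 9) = (0 3 1)(2 9)(4 8 5) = [3, 0, 9, 1, 8, 4, 6, 7, 5, 2]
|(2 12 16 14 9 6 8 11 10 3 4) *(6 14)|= 18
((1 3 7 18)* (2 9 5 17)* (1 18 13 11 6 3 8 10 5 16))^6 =((18)(1 8 10 5 17 2 9 16)(3 7 13 11 6))^6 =(18)(1 9 17 10)(2 5 8 16)(3 7 13 11 6)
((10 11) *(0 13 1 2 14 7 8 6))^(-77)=((0 13 1 2 14 7 8 6)(10 11))^(-77)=(0 2 8 13 14 6 1 7)(10 11)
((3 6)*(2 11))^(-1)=(2 11)(3 6)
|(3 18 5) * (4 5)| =4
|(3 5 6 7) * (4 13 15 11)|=4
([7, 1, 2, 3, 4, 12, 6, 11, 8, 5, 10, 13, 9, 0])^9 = (0 7 11 13)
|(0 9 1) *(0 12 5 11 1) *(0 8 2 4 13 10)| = 28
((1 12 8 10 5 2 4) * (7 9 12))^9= (12)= ((1 7 9 12 8 10 5 2 4))^9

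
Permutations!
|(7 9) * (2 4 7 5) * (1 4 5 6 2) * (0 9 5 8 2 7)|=|(0 9 6 7 5 1 4)(2 8)|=14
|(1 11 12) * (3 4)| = 6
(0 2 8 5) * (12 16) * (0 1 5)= [2, 5, 8, 3, 4, 1, 6, 7, 0, 9, 10, 11, 16, 13, 14, 15, 12]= (0 2 8)(1 5)(12 16)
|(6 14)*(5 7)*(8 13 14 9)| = |(5 7)(6 9 8 13 14)| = 10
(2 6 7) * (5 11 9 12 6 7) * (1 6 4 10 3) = (1 6 5 11 9 12 4 10 3)(2 7) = [0, 6, 7, 1, 10, 11, 5, 2, 8, 12, 3, 9, 4]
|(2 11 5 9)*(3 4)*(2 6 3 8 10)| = |(2 11 5 9 6 3 4 8 10)| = 9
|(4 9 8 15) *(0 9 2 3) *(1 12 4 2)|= 6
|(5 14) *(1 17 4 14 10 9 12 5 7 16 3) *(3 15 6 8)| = |(1 17 4 14 7 16 15 6 8 3)(5 10 9 12)| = 20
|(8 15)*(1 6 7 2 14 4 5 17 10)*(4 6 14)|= 18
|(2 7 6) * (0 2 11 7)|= |(0 2)(6 11 7)|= 6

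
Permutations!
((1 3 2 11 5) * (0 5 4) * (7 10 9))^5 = ((0 5 1 3 2 11 4)(7 10 9))^5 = (0 11 3 5 4 2 1)(7 9 10)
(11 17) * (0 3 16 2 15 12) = (0 3 16 2 15 12)(11 17) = [3, 1, 15, 16, 4, 5, 6, 7, 8, 9, 10, 17, 0, 13, 14, 12, 2, 11]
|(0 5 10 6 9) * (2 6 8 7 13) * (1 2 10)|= 12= |(0 5 1 2 6 9)(7 13 10 8)|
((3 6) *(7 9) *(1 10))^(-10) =((1 10)(3 6)(7 9))^(-10) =(10)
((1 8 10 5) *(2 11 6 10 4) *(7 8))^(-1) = (1 5 10 6 11 2 4 8 7)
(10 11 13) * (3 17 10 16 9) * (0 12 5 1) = (0 12 5 1)(3 17 10 11 13 16 9) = [12, 0, 2, 17, 4, 1, 6, 7, 8, 3, 11, 13, 5, 16, 14, 15, 9, 10]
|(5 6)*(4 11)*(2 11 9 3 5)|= |(2 11 4 9 3 5 6)|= 7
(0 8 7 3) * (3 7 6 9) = (0 8 6 9 3) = [8, 1, 2, 0, 4, 5, 9, 7, 6, 3]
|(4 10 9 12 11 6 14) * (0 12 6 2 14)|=|(0 12 11 2 14 4 10 9 6)|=9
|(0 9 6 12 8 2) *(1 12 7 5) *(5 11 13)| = |(0 9 6 7 11 13 5 1 12 8 2)| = 11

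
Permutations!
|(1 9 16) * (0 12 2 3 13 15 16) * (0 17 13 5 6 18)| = 42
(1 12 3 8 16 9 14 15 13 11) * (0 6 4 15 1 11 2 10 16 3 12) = (0 6 4 15 13 2 10 16 9 14 1)(3 8) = [6, 0, 10, 8, 15, 5, 4, 7, 3, 14, 16, 11, 12, 2, 1, 13, 9]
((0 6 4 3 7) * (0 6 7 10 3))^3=((0 7 6 4)(3 10))^3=(0 4 6 7)(3 10)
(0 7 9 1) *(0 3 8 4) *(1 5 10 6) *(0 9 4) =(0 7 4 9 5 10 6 1 3 8) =[7, 3, 2, 8, 9, 10, 1, 4, 0, 5, 6]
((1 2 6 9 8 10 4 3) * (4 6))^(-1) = ((1 2 4 3)(6 9 8 10))^(-1) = (1 3 4 2)(6 10 8 9)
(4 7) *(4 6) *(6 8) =(4 7 8 6) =[0, 1, 2, 3, 7, 5, 4, 8, 6]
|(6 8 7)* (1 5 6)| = |(1 5 6 8 7)| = 5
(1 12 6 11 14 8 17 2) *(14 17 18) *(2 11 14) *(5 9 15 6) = (1 12 5 9 15 6 14 8 18 2)(11 17) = [0, 12, 1, 3, 4, 9, 14, 7, 18, 15, 10, 17, 5, 13, 8, 6, 16, 11, 2]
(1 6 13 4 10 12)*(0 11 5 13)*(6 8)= [11, 8, 2, 3, 10, 13, 0, 7, 6, 9, 12, 5, 1, 4]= (0 11 5 13 4 10 12 1 8 6)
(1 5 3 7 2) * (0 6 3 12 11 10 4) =[6, 5, 1, 7, 0, 12, 3, 2, 8, 9, 4, 10, 11] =(0 6 3 7 2 1 5 12 11 10 4)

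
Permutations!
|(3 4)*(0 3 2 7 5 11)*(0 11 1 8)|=|(11)(0 3 4 2 7 5 1 8)|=8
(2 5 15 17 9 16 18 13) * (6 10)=[0, 1, 5, 3, 4, 15, 10, 7, 8, 16, 6, 11, 12, 2, 14, 17, 18, 9, 13]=(2 5 15 17 9 16 18 13)(6 10)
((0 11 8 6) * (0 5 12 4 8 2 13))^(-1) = (0 13 2 11)(4 12 5 6 8)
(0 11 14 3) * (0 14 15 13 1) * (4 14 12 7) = (0 11 15 13 1)(3 12 7 4 14) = [11, 0, 2, 12, 14, 5, 6, 4, 8, 9, 10, 15, 7, 1, 3, 13]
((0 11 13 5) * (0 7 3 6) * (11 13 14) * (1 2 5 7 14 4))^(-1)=(0 6 3 7 13)(1 4 11 14 5 2)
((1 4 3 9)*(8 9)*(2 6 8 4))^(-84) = (1 2 6 8 9)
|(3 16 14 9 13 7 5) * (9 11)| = |(3 16 14 11 9 13 7 5)| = 8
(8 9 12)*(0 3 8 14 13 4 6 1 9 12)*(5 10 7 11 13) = (0 3 8 12 14 5 10 7 11 13 4 6 1 9) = [3, 9, 2, 8, 6, 10, 1, 11, 12, 0, 7, 13, 14, 4, 5]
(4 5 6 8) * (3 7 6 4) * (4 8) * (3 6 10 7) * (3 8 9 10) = (3 8 6 4 5 9 10 7) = [0, 1, 2, 8, 5, 9, 4, 3, 6, 10, 7]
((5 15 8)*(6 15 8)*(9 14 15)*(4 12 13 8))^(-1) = (4 5 8 13 12)(6 15 14 9)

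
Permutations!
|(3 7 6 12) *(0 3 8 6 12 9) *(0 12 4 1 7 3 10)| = 12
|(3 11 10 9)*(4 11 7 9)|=|(3 7 9)(4 11 10)|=3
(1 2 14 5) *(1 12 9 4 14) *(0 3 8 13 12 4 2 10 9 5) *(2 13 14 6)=(0 3 8 14)(1 10 9 13 12 5 4 6 2)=[3, 10, 1, 8, 6, 4, 2, 7, 14, 13, 9, 11, 5, 12, 0]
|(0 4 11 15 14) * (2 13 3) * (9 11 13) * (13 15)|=20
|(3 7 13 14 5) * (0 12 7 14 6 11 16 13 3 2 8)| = 8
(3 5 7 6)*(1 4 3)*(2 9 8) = [0, 4, 9, 5, 3, 7, 1, 6, 2, 8] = (1 4 3 5 7 6)(2 9 8)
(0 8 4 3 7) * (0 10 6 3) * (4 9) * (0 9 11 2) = (0 8 11 2)(3 7 10 6)(4 9) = [8, 1, 0, 7, 9, 5, 3, 10, 11, 4, 6, 2]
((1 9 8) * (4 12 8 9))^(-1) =((1 4 12 8))^(-1) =(1 8 12 4)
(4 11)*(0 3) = (0 3)(4 11) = [3, 1, 2, 0, 11, 5, 6, 7, 8, 9, 10, 4]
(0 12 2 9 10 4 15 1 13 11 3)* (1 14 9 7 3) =(0 12 2 7 3)(1 13 11)(4 15 14 9 10) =[12, 13, 7, 0, 15, 5, 6, 3, 8, 10, 4, 1, 2, 11, 9, 14]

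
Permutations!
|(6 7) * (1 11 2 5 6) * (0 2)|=|(0 2 5 6 7 1 11)|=7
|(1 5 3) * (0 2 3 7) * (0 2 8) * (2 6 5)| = 6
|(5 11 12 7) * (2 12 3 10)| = 7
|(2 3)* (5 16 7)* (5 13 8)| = |(2 3)(5 16 7 13 8)| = 10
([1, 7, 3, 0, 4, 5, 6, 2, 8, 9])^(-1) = [3, 0, 7, 2, 4, 5, 6, 1, 8, 9]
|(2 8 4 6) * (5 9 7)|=|(2 8 4 6)(5 9 7)|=12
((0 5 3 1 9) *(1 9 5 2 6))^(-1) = ((0 2 6 1 5 3 9))^(-1) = (0 9 3 5 1 6 2)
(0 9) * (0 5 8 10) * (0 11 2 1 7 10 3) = (0 9 5 8 3)(1 7 10 11 2) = [9, 7, 1, 0, 4, 8, 6, 10, 3, 5, 11, 2]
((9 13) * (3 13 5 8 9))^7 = ((3 13)(5 8 9))^7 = (3 13)(5 8 9)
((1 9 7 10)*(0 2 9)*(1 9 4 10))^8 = (0 2 4 10 9 7 1)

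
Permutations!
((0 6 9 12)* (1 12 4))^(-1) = (0 12 1 4 9 6) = ((0 6 9 4 1 12))^(-1)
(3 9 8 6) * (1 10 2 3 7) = (1 10 2 3 9 8 6 7) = [0, 10, 3, 9, 4, 5, 7, 1, 6, 8, 2]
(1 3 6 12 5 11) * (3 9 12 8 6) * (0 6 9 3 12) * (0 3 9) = (0 6 8)(1 9 3 12 5 11) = [6, 9, 2, 12, 4, 11, 8, 7, 0, 3, 10, 1, 5]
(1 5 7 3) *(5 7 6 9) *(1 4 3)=(1 7)(3 4)(5 6 9)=[0, 7, 2, 4, 3, 6, 9, 1, 8, 5]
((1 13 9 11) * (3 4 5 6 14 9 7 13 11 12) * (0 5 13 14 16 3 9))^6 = ((0 5 6 16 3 4 13 7 14)(1 11)(9 12))^6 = (0 13 16)(3 5 7)(4 6 14)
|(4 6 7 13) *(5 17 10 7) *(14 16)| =14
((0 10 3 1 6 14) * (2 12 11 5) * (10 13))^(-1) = ((0 13 10 3 1 6 14)(2 12 11 5))^(-1) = (0 14 6 1 3 10 13)(2 5 11 12)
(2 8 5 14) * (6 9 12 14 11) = (2 8 5 11 6 9 12 14) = [0, 1, 8, 3, 4, 11, 9, 7, 5, 12, 10, 6, 14, 13, 2]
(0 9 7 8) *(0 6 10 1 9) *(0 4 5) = [4, 9, 2, 3, 5, 0, 10, 8, 6, 7, 1] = (0 4 5)(1 9 7 8 6 10)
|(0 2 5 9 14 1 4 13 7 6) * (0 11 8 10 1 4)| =13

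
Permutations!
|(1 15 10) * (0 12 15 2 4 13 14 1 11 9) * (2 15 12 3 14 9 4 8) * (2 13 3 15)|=12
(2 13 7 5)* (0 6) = [6, 1, 13, 3, 4, 2, 0, 5, 8, 9, 10, 11, 12, 7] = (0 6)(2 13 7 5)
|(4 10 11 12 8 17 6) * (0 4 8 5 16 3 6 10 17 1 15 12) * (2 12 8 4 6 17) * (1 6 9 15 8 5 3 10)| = 56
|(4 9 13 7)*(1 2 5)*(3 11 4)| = 6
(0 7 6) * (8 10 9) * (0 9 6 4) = (0 7 4)(6 9 8 10) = [7, 1, 2, 3, 0, 5, 9, 4, 10, 8, 6]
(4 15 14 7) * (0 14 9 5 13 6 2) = (0 14 7 4 15 9 5 13 6 2) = [14, 1, 0, 3, 15, 13, 2, 4, 8, 5, 10, 11, 12, 6, 7, 9]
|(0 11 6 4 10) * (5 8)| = |(0 11 6 4 10)(5 8)| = 10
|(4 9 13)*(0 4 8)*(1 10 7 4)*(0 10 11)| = 6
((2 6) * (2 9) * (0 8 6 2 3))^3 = ((0 8 6 9 3))^3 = (0 9 8 3 6)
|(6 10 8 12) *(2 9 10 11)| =7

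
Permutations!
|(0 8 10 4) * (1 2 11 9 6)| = |(0 8 10 4)(1 2 11 9 6)| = 20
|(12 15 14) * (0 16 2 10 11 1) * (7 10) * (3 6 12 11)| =12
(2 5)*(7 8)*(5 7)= (2 7 8 5)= [0, 1, 7, 3, 4, 2, 6, 8, 5]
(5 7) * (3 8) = (3 8)(5 7) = [0, 1, 2, 8, 4, 7, 6, 5, 3]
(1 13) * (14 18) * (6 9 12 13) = [0, 6, 2, 3, 4, 5, 9, 7, 8, 12, 10, 11, 13, 1, 18, 15, 16, 17, 14] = (1 6 9 12 13)(14 18)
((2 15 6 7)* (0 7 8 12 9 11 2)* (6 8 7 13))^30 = ((0 13 6 7)(2 15 8 12 9 11))^30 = (15)(0 6)(7 13)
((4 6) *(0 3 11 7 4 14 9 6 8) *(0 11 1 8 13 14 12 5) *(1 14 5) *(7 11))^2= (0 14 6 1 7 13)(3 9 12 8 4 5)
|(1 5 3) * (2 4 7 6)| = |(1 5 3)(2 4 7 6)| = 12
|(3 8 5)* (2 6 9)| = 3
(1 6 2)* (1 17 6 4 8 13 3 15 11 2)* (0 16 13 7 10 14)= (0 16 13 3 15 11 2 17 6 1 4 8 7 10 14)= [16, 4, 17, 15, 8, 5, 1, 10, 7, 9, 14, 2, 12, 3, 0, 11, 13, 6]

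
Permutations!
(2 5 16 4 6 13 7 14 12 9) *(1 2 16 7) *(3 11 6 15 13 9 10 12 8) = (1 2 5 7 14 8 3 11 6 9 16 4 15 13)(10 12) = [0, 2, 5, 11, 15, 7, 9, 14, 3, 16, 12, 6, 10, 1, 8, 13, 4]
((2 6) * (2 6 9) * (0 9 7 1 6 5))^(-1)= (0 5 6 1 7 2 9)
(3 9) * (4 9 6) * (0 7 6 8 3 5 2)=(0 7 6 4 9 5 2)(3 8)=[7, 1, 0, 8, 9, 2, 4, 6, 3, 5]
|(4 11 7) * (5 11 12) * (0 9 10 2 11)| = |(0 9 10 2 11 7 4 12 5)| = 9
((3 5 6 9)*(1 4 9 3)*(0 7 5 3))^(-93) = ((0 7 5 6)(1 4 9))^(-93) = (9)(0 6 5 7)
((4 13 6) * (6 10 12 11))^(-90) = (13)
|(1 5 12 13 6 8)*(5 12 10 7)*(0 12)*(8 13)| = |(0 12 8 1)(5 10 7)(6 13)| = 12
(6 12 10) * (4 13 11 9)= (4 13 11 9)(6 12 10)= [0, 1, 2, 3, 13, 5, 12, 7, 8, 4, 6, 9, 10, 11]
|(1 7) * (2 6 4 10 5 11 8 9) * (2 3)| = 18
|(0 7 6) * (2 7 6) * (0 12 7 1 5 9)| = 8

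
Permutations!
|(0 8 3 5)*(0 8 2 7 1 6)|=15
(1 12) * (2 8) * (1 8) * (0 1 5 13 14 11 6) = (0 1 12 8 2 5 13 14 11 6) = [1, 12, 5, 3, 4, 13, 0, 7, 2, 9, 10, 6, 8, 14, 11]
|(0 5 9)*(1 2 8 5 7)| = |(0 7 1 2 8 5 9)| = 7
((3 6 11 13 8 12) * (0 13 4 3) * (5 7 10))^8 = ((0 13 8 12)(3 6 11 4)(5 7 10))^8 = (13)(5 10 7)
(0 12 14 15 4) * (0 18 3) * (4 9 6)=[12, 1, 2, 0, 18, 5, 4, 7, 8, 6, 10, 11, 14, 13, 15, 9, 16, 17, 3]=(0 12 14 15 9 6 4 18 3)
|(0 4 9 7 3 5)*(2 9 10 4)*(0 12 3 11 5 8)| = 18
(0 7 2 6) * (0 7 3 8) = (0 3 8)(2 6 7) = [3, 1, 6, 8, 4, 5, 7, 2, 0]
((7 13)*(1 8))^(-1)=(1 8)(7 13)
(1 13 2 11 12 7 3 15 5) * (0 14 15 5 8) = (0 14 15 8)(1 13 2 11 12 7 3 5) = [14, 13, 11, 5, 4, 1, 6, 3, 0, 9, 10, 12, 7, 2, 15, 8]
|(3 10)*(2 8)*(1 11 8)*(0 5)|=4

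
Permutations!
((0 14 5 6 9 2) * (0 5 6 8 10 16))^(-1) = ((0 14 6 9 2 5 8 10 16))^(-1) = (0 16 10 8 5 2 9 6 14)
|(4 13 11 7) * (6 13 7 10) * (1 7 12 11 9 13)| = |(1 7 4 12 11 10 6)(9 13)| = 14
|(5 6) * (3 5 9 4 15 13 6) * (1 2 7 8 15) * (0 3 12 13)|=13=|(0 3 5 12 13 6 9 4 1 2 7 8 15)|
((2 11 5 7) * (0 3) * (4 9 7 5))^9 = ((0 3)(2 11 4 9 7))^9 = (0 3)(2 7 9 4 11)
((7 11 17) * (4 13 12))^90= ((4 13 12)(7 11 17))^90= (17)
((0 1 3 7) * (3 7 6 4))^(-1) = ((0 1 7)(3 6 4))^(-1) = (0 7 1)(3 4 6)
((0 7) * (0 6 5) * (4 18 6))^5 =(0 5 6 18 4 7)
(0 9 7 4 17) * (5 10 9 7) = (0 7 4 17)(5 10 9) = [7, 1, 2, 3, 17, 10, 6, 4, 8, 5, 9, 11, 12, 13, 14, 15, 16, 0]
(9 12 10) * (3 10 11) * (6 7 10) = (3 6 7 10 9 12 11) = [0, 1, 2, 6, 4, 5, 7, 10, 8, 12, 9, 3, 11]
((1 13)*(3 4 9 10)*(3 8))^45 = (1 13)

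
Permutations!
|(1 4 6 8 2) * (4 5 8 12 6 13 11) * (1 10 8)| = 6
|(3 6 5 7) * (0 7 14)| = |(0 7 3 6 5 14)| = 6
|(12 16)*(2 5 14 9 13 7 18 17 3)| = 18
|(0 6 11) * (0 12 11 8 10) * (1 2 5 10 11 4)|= 10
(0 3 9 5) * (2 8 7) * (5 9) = (9)(0 3 5)(2 8 7) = [3, 1, 8, 5, 4, 0, 6, 2, 7, 9]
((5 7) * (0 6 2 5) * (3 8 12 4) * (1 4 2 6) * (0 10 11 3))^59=((0 1 4)(2 5 7 10 11 3 8 12))^59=(0 4 1)(2 10 8 5 11 12 7 3)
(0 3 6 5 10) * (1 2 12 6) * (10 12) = (0 3 1 2 10)(5 12 6) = [3, 2, 10, 1, 4, 12, 5, 7, 8, 9, 0, 11, 6]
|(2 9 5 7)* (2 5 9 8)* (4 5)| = 6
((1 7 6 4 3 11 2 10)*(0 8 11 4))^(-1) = (0 6 7 1 10 2 11 8)(3 4)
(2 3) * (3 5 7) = (2 5 7 3) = [0, 1, 5, 2, 4, 7, 6, 3]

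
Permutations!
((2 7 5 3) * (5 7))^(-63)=(7)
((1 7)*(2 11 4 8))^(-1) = ((1 7)(2 11 4 8))^(-1) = (1 7)(2 8 4 11)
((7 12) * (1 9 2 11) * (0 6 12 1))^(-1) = ((0 6 12 7 1 9 2 11))^(-1) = (0 11 2 9 1 7 12 6)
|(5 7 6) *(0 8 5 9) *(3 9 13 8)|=|(0 3 9)(5 7 6 13 8)|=15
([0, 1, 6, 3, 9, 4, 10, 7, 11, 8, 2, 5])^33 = [0, 1, 2, 3, 11, 8, 6, 7, 4, 5, 10, 9]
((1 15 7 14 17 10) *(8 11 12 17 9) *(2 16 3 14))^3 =(1 2 14 11 10 7 3 8 17 15 16 9 12)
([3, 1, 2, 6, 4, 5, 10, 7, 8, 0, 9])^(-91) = (0 9 10 6 3)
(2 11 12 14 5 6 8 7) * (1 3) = (1 3)(2 11 12 14 5 6 8 7) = [0, 3, 11, 1, 4, 6, 8, 2, 7, 9, 10, 12, 14, 13, 5]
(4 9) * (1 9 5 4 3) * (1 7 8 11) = (1 9 3 7 8 11)(4 5) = [0, 9, 2, 7, 5, 4, 6, 8, 11, 3, 10, 1]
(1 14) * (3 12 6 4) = (1 14)(3 12 6 4) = [0, 14, 2, 12, 3, 5, 4, 7, 8, 9, 10, 11, 6, 13, 1]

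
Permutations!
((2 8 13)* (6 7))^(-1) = ((2 8 13)(6 7))^(-1) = (2 13 8)(6 7)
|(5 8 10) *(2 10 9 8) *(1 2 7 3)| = |(1 2 10 5 7 3)(8 9)| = 6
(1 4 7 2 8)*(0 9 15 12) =(0 9 15 12)(1 4 7 2 8) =[9, 4, 8, 3, 7, 5, 6, 2, 1, 15, 10, 11, 0, 13, 14, 12]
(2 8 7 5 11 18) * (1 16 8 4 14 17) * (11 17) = (1 16 8 7 5 17)(2 4 14 11 18) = [0, 16, 4, 3, 14, 17, 6, 5, 7, 9, 10, 18, 12, 13, 11, 15, 8, 1, 2]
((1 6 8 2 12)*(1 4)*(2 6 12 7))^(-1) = (1 4 12)(2 7)(6 8)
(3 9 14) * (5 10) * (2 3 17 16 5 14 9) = [0, 1, 3, 2, 4, 10, 6, 7, 8, 9, 14, 11, 12, 13, 17, 15, 5, 16] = (2 3)(5 10 14 17 16)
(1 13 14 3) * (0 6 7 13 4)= (0 6 7 13 14 3 1 4)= [6, 4, 2, 1, 0, 5, 7, 13, 8, 9, 10, 11, 12, 14, 3]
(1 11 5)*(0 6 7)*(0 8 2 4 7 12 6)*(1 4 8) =(1 11 5 4 7)(2 8)(6 12) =[0, 11, 8, 3, 7, 4, 12, 1, 2, 9, 10, 5, 6]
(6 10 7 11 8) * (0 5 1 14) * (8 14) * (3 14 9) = [5, 8, 2, 14, 4, 1, 10, 11, 6, 3, 7, 9, 12, 13, 0] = (0 5 1 8 6 10 7 11 9 3 14)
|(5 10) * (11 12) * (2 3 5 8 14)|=6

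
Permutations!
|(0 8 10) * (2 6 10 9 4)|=7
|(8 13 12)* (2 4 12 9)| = 6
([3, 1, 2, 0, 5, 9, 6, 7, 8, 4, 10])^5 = [3, 1, 2, 0, 9, 4, 6, 7, 8, 5, 10]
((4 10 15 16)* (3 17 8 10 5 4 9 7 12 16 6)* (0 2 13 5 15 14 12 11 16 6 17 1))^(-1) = (0 1 3 6 12 14 10 8 17 15 4 5 13 2)(7 9 16 11)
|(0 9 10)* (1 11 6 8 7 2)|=|(0 9 10)(1 11 6 8 7 2)|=6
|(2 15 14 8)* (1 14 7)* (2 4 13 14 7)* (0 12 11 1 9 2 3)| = 36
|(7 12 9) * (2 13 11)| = 3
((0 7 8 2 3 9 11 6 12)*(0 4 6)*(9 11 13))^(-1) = (0 11 3 2 8 7)(4 12 6)(9 13)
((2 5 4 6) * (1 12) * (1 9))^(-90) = (12)(2 4)(5 6)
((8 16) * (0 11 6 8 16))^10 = (16)(0 6)(8 11) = ((16)(0 11 6 8))^10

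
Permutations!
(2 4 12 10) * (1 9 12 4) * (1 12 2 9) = (2 12 10 9) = [0, 1, 12, 3, 4, 5, 6, 7, 8, 2, 9, 11, 10]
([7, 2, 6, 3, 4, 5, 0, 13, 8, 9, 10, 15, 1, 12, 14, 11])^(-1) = (0 6 2 1 12 13 7)(11 15)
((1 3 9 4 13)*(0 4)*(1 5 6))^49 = (0 4 13 5 6 1 3 9)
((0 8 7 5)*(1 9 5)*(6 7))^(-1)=(0 5 9 1 7 6 8)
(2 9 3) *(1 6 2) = (1 6 2 9 3) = [0, 6, 9, 1, 4, 5, 2, 7, 8, 3]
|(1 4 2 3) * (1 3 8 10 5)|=6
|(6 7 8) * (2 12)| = |(2 12)(6 7 8)| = 6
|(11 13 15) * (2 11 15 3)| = 4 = |(15)(2 11 13 3)|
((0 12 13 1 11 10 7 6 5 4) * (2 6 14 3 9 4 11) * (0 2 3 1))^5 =(0 13 12)(1 6 14 2 7 4 10 9 11 3 5)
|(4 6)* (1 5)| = 2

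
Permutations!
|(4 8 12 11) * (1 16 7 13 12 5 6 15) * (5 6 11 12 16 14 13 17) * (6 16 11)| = |(1 14 13 11 4 8 16 7 17 5 6 15)| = 12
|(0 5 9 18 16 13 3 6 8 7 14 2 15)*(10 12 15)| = |(0 5 9 18 16 13 3 6 8 7 14 2 10 12 15)| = 15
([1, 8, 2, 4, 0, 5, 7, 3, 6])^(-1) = (0 4 3 7 6 8 1)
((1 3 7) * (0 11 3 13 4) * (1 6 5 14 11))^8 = (3 6 14)(5 11 7)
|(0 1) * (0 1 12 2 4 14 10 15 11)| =8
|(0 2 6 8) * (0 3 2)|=4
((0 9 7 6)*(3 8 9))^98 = (0 8 7)(3 9 6)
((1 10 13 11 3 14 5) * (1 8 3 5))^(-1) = (1 14 3 8 5 11 13 10)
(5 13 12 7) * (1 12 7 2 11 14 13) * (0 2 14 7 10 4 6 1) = (0 2 11 7 5)(1 12 14 13 10 4 6) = [2, 12, 11, 3, 6, 0, 1, 5, 8, 9, 4, 7, 14, 10, 13]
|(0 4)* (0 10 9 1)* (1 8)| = 6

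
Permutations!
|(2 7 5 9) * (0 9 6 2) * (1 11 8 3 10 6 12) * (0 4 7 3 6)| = |(0 9 4 7 5 12 1 11 8 6 2 3 10)| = 13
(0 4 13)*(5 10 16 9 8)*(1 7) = [4, 7, 2, 3, 13, 10, 6, 1, 5, 8, 16, 11, 12, 0, 14, 15, 9] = (0 4 13)(1 7)(5 10 16 9 8)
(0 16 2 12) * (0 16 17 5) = [17, 1, 12, 3, 4, 0, 6, 7, 8, 9, 10, 11, 16, 13, 14, 15, 2, 5] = (0 17 5)(2 12 16)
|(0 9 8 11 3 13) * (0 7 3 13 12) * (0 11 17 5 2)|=30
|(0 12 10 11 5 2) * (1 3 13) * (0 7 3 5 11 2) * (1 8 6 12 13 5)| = 10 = |(0 13 8 6 12 10 2 7 3 5)|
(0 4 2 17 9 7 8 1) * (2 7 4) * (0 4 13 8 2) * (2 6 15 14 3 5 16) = (1 4 7 6 15 14 3 5 16 2 17 9 13 8) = [0, 4, 17, 5, 7, 16, 15, 6, 1, 13, 10, 11, 12, 8, 3, 14, 2, 9]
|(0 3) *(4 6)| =2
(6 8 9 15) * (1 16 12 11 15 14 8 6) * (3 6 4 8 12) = (1 16 3 6 4 8 9 14 12 11 15) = [0, 16, 2, 6, 8, 5, 4, 7, 9, 14, 10, 15, 11, 13, 12, 1, 3]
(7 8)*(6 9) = (6 9)(7 8) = [0, 1, 2, 3, 4, 5, 9, 8, 7, 6]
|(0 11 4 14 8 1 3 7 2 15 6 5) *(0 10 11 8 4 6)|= 28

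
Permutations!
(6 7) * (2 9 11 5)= (2 9 11 5)(6 7)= [0, 1, 9, 3, 4, 2, 7, 6, 8, 11, 10, 5]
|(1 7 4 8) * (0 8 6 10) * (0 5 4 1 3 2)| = |(0 8 3 2)(1 7)(4 6 10 5)| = 4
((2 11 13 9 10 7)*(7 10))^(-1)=(2 7 9 13 11)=((2 11 13 9 7))^(-1)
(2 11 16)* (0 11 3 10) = (0 11 16 2 3 10) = [11, 1, 3, 10, 4, 5, 6, 7, 8, 9, 0, 16, 12, 13, 14, 15, 2]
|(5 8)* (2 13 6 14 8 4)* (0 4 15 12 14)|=|(0 4 2 13 6)(5 15 12 14 8)|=5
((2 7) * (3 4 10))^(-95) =((2 7)(3 4 10))^(-95) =(2 7)(3 4 10)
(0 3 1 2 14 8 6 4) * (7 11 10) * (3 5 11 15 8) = (0 5 11 10 7 15 8 6 4)(1 2 14 3) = [5, 2, 14, 1, 0, 11, 4, 15, 6, 9, 7, 10, 12, 13, 3, 8]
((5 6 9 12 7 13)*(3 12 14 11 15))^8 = ((3 12 7 13 5 6 9 14 11 15))^8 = (3 11 9 5 7)(6 13 12 15 14)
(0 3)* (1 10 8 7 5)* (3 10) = (0 10 8 7 5 1 3) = [10, 3, 2, 0, 4, 1, 6, 5, 7, 9, 8]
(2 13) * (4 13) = [0, 1, 4, 3, 13, 5, 6, 7, 8, 9, 10, 11, 12, 2] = (2 4 13)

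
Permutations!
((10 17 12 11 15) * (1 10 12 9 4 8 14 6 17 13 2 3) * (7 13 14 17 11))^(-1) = (1 3 2 13 7 12 15 11 6 14 10)(4 9 17 8)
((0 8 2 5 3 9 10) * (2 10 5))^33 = (10)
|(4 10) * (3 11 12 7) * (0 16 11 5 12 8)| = |(0 16 11 8)(3 5 12 7)(4 10)| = 4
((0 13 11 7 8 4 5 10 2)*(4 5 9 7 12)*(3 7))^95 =(0 2 10 5 8 7 3 9 4 12 11 13)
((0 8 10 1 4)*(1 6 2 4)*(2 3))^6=((0 8 10 6 3 2 4))^6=(0 4 2 3 6 10 8)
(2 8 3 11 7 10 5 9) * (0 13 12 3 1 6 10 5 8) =[13, 6, 0, 11, 4, 9, 10, 5, 1, 2, 8, 7, 3, 12] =(0 13 12 3 11 7 5 9 2)(1 6 10 8)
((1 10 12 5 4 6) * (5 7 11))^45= (1 5 12 6 11 10 4 7)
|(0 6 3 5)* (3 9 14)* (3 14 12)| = 6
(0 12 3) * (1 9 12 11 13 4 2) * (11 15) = (0 15 11 13 4 2 1 9 12 3) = [15, 9, 1, 0, 2, 5, 6, 7, 8, 12, 10, 13, 3, 4, 14, 11]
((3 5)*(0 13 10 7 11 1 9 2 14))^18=(14)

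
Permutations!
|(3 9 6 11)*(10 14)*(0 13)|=|(0 13)(3 9 6 11)(10 14)|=4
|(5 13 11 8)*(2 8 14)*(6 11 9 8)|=|(2 6 11 14)(5 13 9 8)|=4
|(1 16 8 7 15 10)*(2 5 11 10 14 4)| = |(1 16 8 7 15 14 4 2 5 11 10)| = 11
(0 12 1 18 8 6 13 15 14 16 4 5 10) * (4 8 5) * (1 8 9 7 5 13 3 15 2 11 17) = (0 12 8 6 3 15 14 16 9 7 5 10)(1 18 13 2 11 17) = [12, 18, 11, 15, 4, 10, 3, 5, 6, 7, 0, 17, 8, 2, 16, 14, 9, 1, 13]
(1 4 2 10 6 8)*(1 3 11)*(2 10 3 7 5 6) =(1 4 10 2 3 11)(5 6 8 7) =[0, 4, 3, 11, 10, 6, 8, 5, 7, 9, 2, 1]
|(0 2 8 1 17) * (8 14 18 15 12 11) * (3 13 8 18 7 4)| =20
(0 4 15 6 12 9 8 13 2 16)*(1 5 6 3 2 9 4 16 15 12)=[16, 5, 15, 2, 12, 6, 1, 7, 13, 8, 10, 11, 4, 9, 14, 3, 0]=(0 16)(1 5 6)(2 15 3)(4 12)(8 13 9)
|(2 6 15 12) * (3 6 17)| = |(2 17 3 6 15 12)| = 6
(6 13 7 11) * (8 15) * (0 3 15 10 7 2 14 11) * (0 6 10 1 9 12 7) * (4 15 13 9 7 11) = [3, 7, 14, 13, 15, 5, 9, 6, 1, 12, 0, 10, 11, 2, 4, 8] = (0 3 13 2 14 4 15 8 1 7 6 9 12 11 10)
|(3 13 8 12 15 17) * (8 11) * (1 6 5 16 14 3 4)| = 13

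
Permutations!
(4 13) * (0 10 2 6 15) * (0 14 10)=(2 6 15 14 10)(4 13)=[0, 1, 6, 3, 13, 5, 15, 7, 8, 9, 2, 11, 12, 4, 10, 14]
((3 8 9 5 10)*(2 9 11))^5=(2 8 10 9 11 3 5)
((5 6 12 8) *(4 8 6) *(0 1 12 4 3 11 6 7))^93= (0 1 12 7)(3 4)(5 6)(8 11)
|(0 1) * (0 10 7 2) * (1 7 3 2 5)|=7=|(0 7 5 1 10 3 2)|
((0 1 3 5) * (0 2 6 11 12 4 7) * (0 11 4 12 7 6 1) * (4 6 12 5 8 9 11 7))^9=(12)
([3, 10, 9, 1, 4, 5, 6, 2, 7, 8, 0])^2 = [1, 0, 8, 10, 4, 5, 6, 9, 2, 7, 3]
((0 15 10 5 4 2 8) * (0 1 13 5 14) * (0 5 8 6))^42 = ((0 15 10 14 5 4 2 6)(1 13 8))^42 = (0 10 5 2)(4 6 15 14)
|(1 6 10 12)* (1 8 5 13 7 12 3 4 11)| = |(1 6 10 3 4 11)(5 13 7 12 8)| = 30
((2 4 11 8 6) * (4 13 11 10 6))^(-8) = (2 6 10 4 8 11 13)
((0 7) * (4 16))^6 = (16)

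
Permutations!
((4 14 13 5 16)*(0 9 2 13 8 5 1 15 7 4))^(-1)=((0 9 2 13 1 15 7 4 14 8 5 16))^(-1)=(0 16 5 8 14 4 7 15 1 13 2 9)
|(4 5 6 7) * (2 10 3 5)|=7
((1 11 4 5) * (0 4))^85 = ((0 4 5 1 11))^85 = (11)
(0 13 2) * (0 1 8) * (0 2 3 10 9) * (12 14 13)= (0 12 14 13 3 10 9)(1 8 2)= [12, 8, 1, 10, 4, 5, 6, 7, 2, 0, 9, 11, 14, 3, 13]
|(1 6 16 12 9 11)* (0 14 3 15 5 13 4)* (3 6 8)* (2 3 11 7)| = 39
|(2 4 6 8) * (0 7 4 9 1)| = |(0 7 4 6 8 2 9 1)| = 8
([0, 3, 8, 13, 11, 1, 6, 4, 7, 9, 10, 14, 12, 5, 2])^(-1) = [0, 5, 14, 1, 7, 13, 6, 8, 2, 9, 10, 4, 12, 3, 11]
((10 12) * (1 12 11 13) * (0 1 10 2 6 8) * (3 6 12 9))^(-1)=(0 8 6 3 9 1)(2 12)(10 13 11)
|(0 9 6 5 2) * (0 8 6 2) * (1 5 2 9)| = 3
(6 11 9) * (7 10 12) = [0, 1, 2, 3, 4, 5, 11, 10, 8, 6, 12, 9, 7] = (6 11 9)(7 10 12)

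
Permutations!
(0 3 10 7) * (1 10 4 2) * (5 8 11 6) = (0 3 4 2 1 10 7)(5 8 11 6) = [3, 10, 1, 4, 2, 8, 5, 0, 11, 9, 7, 6]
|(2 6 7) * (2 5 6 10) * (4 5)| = 4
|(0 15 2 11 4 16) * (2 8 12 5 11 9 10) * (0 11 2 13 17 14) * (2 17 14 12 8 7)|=|(0 15 7 2 9 10 13 14)(4 16 11)(5 17 12)|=24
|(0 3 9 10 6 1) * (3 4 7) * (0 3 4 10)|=|(0 10 6 1 3 9)(4 7)|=6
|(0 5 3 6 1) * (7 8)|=|(0 5 3 6 1)(7 8)|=10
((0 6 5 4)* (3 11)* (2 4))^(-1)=((0 6 5 2 4)(3 11))^(-1)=(0 4 2 5 6)(3 11)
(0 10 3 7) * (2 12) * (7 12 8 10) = (0 7)(2 8 10 3 12) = [7, 1, 8, 12, 4, 5, 6, 0, 10, 9, 3, 11, 2]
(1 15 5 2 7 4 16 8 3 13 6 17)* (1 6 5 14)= (1 15 14)(2 7 4 16 8 3 13 5)(6 17)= [0, 15, 7, 13, 16, 2, 17, 4, 3, 9, 10, 11, 12, 5, 1, 14, 8, 6]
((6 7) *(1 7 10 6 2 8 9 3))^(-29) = (1 7 2 8 9 3)(6 10)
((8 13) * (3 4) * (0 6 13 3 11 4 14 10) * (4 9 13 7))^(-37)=(0 8 4 10 13 7 14 9 6 3 11)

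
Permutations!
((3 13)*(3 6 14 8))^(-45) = (14)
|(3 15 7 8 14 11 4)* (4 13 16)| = 9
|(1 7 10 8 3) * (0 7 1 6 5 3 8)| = |(0 7 10)(3 6 5)| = 3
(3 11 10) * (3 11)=(10 11)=[0, 1, 2, 3, 4, 5, 6, 7, 8, 9, 11, 10]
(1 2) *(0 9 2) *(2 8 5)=(0 9 8 5 2 1)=[9, 0, 1, 3, 4, 2, 6, 7, 5, 8]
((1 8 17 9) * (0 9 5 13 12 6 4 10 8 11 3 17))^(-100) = (0 3 12 8 11 13 10 1 5 4 9 17 6)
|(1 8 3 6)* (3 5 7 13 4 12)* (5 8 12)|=|(1 12 3 6)(4 5 7 13)|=4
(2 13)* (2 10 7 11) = (2 13 10 7 11) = [0, 1, 13, 3, 4, 5, 6, 11, 8, 9, 7, 2, 12, 10]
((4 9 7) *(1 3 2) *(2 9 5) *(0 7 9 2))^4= ((9)(0 7 4 5)(1 3 2))^4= (9)(1 3 2)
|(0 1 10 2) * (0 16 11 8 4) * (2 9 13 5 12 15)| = |(0 1 10 9 13 5 12 15 2 16 11 8 4)| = 13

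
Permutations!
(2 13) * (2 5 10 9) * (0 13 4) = (0 13 5 10 9 2 4) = [13, 1, 4, 3, 0, 10, 6, 7, 8, 2, 9, 11, 12, 5]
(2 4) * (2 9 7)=[0, 1, 4, 3, 9, 5, 6, 2, 8, 7]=(2 4 9 7)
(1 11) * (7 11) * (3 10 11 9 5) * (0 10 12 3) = (0 10 11 1 7 9 5)(3 12) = [10, 7, 2, 12, 4, 0, 6, 9, 8, 5, 11, 1, 3]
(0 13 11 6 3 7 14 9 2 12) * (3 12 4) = [13, 1, 4, 7, 3, 5, 12, 14, 8, 2, 10, 6, 0, 11, 9] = (0 13 11 6 12)(2 4 3 7 14 9)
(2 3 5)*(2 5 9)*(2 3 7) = (2 7)(3 9) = [0, 1, 7, 9, 4, 5, 6, 2, 8, 3]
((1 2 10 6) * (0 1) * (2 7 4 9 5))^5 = (0 5 1 2 7 10 4 6 9)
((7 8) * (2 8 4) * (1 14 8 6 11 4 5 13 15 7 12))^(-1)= ((1 14 8 12)(2 6 11 4)(5 13 15 7))^(-1)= (1 12 8 14)(2 4 11 6)(5 7 15 13)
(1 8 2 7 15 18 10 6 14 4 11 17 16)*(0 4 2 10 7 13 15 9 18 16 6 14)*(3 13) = (0 4 11 17 6)(1 8 10 14 2 3 13 15 16)(7 9 18) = [4, 8, 3, 13, 11, 5, 0, 9, 10, 18, 14, 17, 12, 15, 2, 16, 1, 6, 7]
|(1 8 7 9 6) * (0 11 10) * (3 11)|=20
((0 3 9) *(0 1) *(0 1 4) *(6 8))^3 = ((0 3 9 4)(6 8))^3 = (0 4 9 3)(6 8)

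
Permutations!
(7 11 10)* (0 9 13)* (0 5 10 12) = (0 9 13 5 10 7 11 12) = [9, 1, 2, 3, 4, 10, 6, 11, 8, 13, 7, 12, 0, 5]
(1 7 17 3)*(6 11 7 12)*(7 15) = (1 12 6 11 15 7 17 3) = [0, 12, 2, 1, 4, 5, 11, 17, 8, 9, 10, 15, 6, 13, 14, 7, 16, 3]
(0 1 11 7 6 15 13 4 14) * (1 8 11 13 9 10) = (0 8 11 7 6 15 9 10 1 13 4 14) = [8, 13, 2, 3, 14, 5, 15, 6, 11, 10, 1, 7, 12, 4, 0, 9]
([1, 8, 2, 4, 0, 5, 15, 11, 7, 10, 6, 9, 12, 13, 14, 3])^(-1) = (0 4 3 15 6 10 9 11 7 8 1)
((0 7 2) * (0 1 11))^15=(11)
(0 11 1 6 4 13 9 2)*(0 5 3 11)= (1 6 4 13 9 2 5 3 11)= [0, 6, 5, 11, 13, 3, 4, 7, 8, 2, 10, 1, 12, 9]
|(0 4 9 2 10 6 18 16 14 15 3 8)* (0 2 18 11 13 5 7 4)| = |(2 10 6 11 13 5 7 4 9 18 16 14 15 3 8)| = 15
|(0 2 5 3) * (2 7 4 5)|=5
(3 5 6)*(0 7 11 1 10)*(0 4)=(0 7 11 1 10 4)(3 5 6)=[7, 10, 2, 5, 0, 6, 3, 11, 8, 9, 4, 1]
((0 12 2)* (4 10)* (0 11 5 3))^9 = (0 11)(2 3)(4 10)(5 12)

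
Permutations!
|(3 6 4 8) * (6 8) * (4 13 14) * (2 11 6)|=|(2 11 6 13 14 4)(3 8)|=6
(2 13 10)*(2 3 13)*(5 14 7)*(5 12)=(3 13 10)(5 14 7 12)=[0, 1, 2, 13, 4, 14, 6, 12, 8, 9, 3, 11, 5, 10, 7]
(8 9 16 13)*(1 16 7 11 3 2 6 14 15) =[0, 16, 6, 2, 4, 5, 14, 11, 9, 7, 10, 3, 12, 8, 15, 1, 13] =(1 16 13 8 9 7 11 3 2 6 14 15)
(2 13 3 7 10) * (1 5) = [0, 5, 13, 7, 4, 1, 6, 10, 8, 9, 2, 11, 12, 3] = (1 5)(2 13 3 7 10)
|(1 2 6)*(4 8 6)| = 5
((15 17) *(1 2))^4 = (17)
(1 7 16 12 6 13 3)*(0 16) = (0 16 12 6 13 3 1 7) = [16, 7, 2, 1, 4, 5, 13, 0, 8, 9, 10, 11, 6, 3, 14, 15, 12]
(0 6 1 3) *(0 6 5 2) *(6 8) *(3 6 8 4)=(8)(0 5 2)(1 6)(3 4)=[5, 6, 0, 4, 3, 2, 1, 7, 8]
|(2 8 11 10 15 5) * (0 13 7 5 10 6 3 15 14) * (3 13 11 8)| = 11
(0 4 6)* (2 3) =(0 4 6)(2 3) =[4, 1, 3, 2, 6, 5, 0]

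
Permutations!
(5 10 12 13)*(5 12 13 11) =(5 10 13 12 11) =[0, 1, 2, 3, 4, 10, 6, 7, 8, 9, 13, 5, 11, 12]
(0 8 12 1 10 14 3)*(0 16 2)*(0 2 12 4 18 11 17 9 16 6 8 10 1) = (0 10 14 3 6 8 4 18 11 17 9 16 12) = [10, 1, 2, 6, 18, 5, 8, 7, 4, 16, 14, 17, 0, 13, 3, 15, 12, 9, 11]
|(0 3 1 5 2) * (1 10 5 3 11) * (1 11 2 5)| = 6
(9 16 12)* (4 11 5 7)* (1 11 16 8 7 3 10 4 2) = (1 11 5 3 10 4 16 12 9 8 7 2) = [0, 11, 1, 10, 16, 3, 6, 2, 7, 8, 4, 5, 9, 13, 14, 15, 12]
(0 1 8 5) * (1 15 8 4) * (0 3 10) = (0 15 8 5 3 10)(1 4) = [15, 4, 2, 10, 1, 3, 6, 7, 5, 9, 0, 11, 12, 13, 14, 8]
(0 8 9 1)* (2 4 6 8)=(0 2 4 6 8 9 1)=[2, 0, 4, 3, 6, 5, 8, 7, 9, 1]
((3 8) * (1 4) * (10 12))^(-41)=(1 4)(3 8)(10 12)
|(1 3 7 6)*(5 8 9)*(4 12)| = 12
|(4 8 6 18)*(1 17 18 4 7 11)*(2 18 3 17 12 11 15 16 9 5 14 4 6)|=30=|(1 12 11)(2 18 7 15 16 9 5 14 4 8)(3 17)|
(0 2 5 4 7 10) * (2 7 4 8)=[7, 1, 5, 3, 4, 8, 6, 10, 2, 9, 0]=(0 7 10)(2 5 8)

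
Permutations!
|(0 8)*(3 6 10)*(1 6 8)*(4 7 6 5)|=9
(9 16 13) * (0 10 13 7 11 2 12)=[10, 1, 12, 3, 4, 5, 6, 11, 8, 16, 13, 2, 0, 9, 14, 15, 7]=(0 10 13 9 16 7 11 2 12)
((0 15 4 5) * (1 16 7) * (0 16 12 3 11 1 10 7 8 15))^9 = ((1 12 3 11)(4 5 16 8 15)(7 10))^9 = (1 12 3 11)(4 15 8 16 5)(7 10)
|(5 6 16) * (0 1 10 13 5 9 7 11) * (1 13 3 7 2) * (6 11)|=|(0 13 5 11)(1 10 3 7 6 16 9 2)|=8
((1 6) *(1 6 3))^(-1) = ((6)(1 3))^(-1) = (6)(1 3)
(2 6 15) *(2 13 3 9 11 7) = (2 6 15 13 3 9 11 7) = [0, 1, 6, 9, 4, 5, 15, 2, 8, 11, 10, 7, 12, 3, 14, 13]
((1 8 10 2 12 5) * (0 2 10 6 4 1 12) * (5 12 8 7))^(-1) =(12)(0 2)(1 4 6 8 5 7)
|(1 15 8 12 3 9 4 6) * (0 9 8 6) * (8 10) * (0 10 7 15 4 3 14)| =12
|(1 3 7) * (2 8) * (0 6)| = |(0 6)(1 3 7)(2 8)| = 6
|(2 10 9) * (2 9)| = |(2 10)| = 2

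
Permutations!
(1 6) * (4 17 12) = (1 6)(4 17 12) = [0, 6, 2, 3, 17, 5, 1, 7, 8, 9, 10, 11, 4, 13, 14, 15, 16, 12]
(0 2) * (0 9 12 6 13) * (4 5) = (0 2 9 12 6 13)(4 5) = [2, 1, 9, 3, 5, 4, 13, 7, 8, 12, 10, 11, 6, 0]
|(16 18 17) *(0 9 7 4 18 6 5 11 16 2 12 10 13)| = 20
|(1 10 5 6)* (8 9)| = 4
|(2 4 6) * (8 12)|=|(2 4 6)(8 12)|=6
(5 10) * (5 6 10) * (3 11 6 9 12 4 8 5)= [0, 1, 2, 11, 8, 3, 10, 7, 5, 12, 9, 6, 4]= (3 11 6 10 9 12 4 8 5)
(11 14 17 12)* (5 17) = (5 17 12 11 14) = [0, 1, 2, 3, 4, 17, 6, 7, 8, 9, 10, 14, 11, 13, 5, 15, 16, 12]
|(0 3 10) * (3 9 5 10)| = |(0 9 5 10)| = 4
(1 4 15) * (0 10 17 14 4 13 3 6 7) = (0 10 17 14 4 15 1 13 3 6 7) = [10, 13, 2, 6, 15, 5, 7, 0, 8, 9, 17, 11, 12, 3, 4, 1, 16, 14]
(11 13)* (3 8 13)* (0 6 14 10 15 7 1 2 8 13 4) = (0 6 14 10 15 7 1 2 8 4)(3 13 11) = [6, 2, 8, 13, 0, 5, 14, 1, 4, 9, 15, 3, 12, 11, 10, 7]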